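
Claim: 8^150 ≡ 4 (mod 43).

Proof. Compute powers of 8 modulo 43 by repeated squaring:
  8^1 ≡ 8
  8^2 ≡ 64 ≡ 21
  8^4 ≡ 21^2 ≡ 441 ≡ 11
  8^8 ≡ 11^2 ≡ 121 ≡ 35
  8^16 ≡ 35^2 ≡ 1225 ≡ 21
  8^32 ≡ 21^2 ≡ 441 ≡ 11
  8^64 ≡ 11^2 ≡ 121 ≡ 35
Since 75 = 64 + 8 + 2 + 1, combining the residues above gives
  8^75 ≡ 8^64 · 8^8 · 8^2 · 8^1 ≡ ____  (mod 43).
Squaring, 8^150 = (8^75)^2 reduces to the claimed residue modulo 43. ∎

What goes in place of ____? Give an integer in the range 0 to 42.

8^64 · 8^8 · 8^2 · 8^1 ≡ 35 · 35 · 21 · 8 = 205800.
205800 mod 43 = 2, so 8^75 ≡ 2 (mod 43).

2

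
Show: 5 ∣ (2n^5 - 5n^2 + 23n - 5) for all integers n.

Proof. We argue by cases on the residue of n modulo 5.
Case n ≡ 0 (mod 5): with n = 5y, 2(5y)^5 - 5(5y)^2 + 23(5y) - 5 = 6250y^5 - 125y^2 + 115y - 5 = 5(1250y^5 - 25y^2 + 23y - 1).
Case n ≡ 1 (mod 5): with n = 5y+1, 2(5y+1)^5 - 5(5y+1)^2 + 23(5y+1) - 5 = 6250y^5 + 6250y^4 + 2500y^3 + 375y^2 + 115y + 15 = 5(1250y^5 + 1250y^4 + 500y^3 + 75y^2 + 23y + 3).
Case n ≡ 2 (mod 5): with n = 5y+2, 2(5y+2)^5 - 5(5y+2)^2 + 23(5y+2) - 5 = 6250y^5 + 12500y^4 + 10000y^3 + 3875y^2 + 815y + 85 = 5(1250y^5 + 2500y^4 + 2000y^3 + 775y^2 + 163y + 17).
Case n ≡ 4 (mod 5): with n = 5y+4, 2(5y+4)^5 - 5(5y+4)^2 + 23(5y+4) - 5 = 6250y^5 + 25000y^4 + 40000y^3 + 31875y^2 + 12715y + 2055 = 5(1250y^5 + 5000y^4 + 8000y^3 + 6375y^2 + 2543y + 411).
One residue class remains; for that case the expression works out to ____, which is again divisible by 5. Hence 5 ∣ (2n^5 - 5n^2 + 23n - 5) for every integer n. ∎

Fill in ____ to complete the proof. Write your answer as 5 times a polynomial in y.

The residues treated are {0, 1, 2, 4}, so the missing case is n ≡ 3 (mod 5); write n = 5y+3.
Then 2(5y+3)^5 - 5(5y+3)^2 + 23(5y+3) - 5 = 6250y^5 + 18750y^4 + 22500y^3 + 13375y^2 + 4015y + 505 = 5(1250y^5 + 3750y^4 + 4500y^3 + 2675y^2 + 803y + 101).

5(1250y^5 + 3750y^4 + 4500y^3 + 2675y^2 + 803y + 101)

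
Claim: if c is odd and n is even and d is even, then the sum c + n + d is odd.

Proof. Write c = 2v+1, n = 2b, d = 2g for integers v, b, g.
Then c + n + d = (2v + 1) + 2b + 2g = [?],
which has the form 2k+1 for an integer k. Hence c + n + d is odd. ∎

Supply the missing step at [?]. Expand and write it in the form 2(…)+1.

2(b + g + v) + 1

Expanding: (2v + 1) + 2b + 2g = 2b + 2g + 2v + 1.
Every term except the constant is even, so this is 2(b + g + v) + 1,
and b + g + v ∈ ℤ gives the required form.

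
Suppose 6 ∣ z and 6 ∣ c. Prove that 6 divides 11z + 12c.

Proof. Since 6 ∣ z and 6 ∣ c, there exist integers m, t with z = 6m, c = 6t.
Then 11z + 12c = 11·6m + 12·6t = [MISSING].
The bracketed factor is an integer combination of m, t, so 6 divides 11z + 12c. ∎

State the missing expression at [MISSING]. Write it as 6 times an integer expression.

6(11m + 12t)

Each term has a factor of 6: 11·6m + 12·6t = 6·(11m + 12t).
Since 11m + 12t is an integer, 6 ∣ (11z + 12c).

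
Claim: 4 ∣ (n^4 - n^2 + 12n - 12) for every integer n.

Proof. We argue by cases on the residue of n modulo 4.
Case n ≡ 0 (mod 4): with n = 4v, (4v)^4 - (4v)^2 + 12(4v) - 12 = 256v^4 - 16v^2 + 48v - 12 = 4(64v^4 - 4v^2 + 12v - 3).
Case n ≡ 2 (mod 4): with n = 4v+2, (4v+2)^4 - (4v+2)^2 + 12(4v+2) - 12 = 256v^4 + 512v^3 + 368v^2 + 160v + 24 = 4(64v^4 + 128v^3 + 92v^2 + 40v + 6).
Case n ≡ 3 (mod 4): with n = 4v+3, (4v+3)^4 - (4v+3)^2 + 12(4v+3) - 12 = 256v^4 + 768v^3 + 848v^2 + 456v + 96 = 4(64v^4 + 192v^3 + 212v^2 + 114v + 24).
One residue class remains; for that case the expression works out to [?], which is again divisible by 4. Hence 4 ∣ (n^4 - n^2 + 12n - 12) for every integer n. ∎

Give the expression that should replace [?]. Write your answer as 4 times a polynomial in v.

The residues treated are {0, 2, 3}, so the missing case is n ≡ 1 (mod 4); write n = 4v+1.
Then (4v+1)^4 - (4v+1)^2 + 12(4v+1) - 12 = 256v^4 + 256v^3 + 80v^2 + 56v = 4(64v^4 + 64v^3 + 20v^2 + 14v).

4(64v^4 + 64v^3 + 20v^2 + 14v)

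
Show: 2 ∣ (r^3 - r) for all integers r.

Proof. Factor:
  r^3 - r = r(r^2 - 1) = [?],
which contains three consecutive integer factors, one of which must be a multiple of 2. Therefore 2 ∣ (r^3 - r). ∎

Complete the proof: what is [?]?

r(r^2 - 1) = r(r - 1)(r + 1) = (r - 1)r(r + 1).
These three factors are consecutive integers, so their product is divisible by 2.

(r - 1)r(r + 1)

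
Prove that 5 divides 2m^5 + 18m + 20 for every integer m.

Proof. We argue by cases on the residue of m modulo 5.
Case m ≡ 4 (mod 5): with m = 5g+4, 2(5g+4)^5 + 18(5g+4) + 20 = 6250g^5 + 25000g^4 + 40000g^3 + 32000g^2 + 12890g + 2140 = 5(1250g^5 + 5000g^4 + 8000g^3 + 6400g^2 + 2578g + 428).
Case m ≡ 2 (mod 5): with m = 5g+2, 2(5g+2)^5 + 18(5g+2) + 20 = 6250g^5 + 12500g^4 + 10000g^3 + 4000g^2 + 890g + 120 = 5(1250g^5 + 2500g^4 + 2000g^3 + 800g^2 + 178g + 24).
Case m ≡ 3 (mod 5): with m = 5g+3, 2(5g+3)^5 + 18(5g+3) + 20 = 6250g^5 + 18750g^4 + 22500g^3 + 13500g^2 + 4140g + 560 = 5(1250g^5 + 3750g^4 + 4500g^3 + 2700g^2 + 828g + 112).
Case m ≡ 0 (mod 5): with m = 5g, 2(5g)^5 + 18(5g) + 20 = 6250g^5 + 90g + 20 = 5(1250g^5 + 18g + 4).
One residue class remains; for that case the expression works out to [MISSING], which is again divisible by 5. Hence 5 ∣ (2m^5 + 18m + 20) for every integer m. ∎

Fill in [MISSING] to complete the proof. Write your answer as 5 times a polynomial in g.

5(1250g^5 + 1250g^4 + 500g^3 + 100g^2 + 28g + 8)

Only m ≡ 1 (mod 5) is unaccounted for. Put m = 5g+1:
2(5g+1)^5 + 18(5g+1) + 20 expands to 6250g^5 + 6250g^4 + 2500g^3 + 500g^2 + 140g + 40,
and factoring out 5 leaves 5(1250g^5 + 1250g^4 + 500g^3 + 100g^2 + 28g + 8).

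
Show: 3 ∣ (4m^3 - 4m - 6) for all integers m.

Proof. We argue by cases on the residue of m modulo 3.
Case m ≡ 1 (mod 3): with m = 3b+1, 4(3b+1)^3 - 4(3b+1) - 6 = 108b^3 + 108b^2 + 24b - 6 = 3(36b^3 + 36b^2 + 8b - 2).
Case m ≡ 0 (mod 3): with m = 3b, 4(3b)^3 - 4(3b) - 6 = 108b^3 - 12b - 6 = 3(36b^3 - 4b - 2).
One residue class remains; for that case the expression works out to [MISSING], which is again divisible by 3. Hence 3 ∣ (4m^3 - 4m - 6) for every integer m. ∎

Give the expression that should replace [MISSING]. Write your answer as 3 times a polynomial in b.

3(36b^3 + 72b^2 + 44b + 6)

The residues treated are {1, 0}, so the missing case is m ≡ 2 (mod 3); write m = 3b+2.
Then 4(3b+2)^3 - 4(3b+2) - 6 = 108b^3 + 216b^2 + 132b + 18 = 3(36b^3 + 72b^2 + 44b + 6).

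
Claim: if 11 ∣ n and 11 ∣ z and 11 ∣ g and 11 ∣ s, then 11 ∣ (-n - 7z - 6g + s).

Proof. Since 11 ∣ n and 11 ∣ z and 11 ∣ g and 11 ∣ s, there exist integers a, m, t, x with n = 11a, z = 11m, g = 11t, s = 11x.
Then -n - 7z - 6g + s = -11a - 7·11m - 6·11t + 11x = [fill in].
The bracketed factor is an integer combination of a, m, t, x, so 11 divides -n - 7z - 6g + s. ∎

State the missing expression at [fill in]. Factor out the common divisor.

Each term has a factor of 11: -11a - 7·11m - 6·11t + 11x = 11·(-a - 7m - 6t + x).
Since -a - 7m - 6t + x is an integer, 11 ∣ (-n - 7z - 6g + s).

11(-a - 7m - 6t + x)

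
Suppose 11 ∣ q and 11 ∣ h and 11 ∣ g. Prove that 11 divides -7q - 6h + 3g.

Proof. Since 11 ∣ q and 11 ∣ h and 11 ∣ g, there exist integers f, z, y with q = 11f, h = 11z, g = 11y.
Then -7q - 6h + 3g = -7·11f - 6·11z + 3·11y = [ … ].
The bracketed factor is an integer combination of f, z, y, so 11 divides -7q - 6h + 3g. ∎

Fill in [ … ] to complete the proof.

11(-7f + 3y - 6z)

Pull the common 11 out of every term: -7·11f - 6·11z + 3·11y = 11(-7f + 3y - 6z).
-7f + 3y - 6z is an integer, which exhibits the divisibility.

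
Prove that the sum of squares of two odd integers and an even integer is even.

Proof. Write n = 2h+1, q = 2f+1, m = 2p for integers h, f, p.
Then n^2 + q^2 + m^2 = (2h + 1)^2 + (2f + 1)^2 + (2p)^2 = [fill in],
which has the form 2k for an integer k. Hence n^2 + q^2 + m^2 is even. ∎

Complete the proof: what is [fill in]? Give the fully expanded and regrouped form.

2(2f^2 + 2f + 2h^2 + 2h + 2p^2 + 1)

Expanding: (2h + 1)^2 + (2f + 1)^2 + (2p)^2 = 4f^2 + 4f + 4h^2 + 4h + 4p^2 + 2.
Every term is even; pulling out the factor of 2 gives 2(2f^2 + 2f + 2h^2 + 2h + 2p^2 + 1).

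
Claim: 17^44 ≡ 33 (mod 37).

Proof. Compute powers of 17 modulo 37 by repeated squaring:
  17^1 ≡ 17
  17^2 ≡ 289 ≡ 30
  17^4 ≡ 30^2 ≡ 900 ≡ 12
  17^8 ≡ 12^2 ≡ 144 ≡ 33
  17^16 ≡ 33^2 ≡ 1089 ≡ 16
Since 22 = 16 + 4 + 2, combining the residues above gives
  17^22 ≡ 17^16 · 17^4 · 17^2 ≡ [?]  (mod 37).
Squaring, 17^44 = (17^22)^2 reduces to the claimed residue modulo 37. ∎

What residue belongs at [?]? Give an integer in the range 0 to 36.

25

17^16 · 17^4 · 17^2 ≡ 16 · 12 · 30 = 5760.
5760 mod 37 = 25, so 17^22 ≡ 25 (mod 37).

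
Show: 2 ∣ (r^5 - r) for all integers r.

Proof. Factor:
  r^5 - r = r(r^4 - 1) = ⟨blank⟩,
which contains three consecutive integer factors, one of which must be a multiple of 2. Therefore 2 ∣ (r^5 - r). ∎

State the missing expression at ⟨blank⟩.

(r - 1)r(r + 1)(r^2 + 1)

r^4 - 1 = (r^2 - 1)(r^2 + 1), and r^2 - 1 = (r-1)(r+1).
So r(r^4 - 1) = (r - 1)r(r + 1)(r^2 + 1).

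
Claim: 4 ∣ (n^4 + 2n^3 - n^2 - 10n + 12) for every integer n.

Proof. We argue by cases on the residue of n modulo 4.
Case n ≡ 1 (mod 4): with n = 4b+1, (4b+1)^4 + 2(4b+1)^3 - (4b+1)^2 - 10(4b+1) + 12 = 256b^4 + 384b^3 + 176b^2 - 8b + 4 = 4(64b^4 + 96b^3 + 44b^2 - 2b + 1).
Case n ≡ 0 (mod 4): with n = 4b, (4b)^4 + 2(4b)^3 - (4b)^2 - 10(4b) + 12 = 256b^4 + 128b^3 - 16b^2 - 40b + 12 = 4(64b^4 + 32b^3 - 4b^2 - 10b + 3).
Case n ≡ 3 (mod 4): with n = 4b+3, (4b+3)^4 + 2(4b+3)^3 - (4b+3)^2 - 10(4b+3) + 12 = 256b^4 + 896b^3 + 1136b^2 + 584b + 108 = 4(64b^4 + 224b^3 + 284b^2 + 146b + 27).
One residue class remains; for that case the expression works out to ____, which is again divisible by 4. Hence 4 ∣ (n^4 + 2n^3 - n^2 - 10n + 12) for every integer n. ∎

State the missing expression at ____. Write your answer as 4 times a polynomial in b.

4(64b^4 + 160b^3 + 140b^2 + 42b + 5)

The residues treated are {1, 0, 3}, so the missing case is n ≡ 2 (mod 4); write n = 4b+2.
Then (4b+2)^4 + 2(4b+2)^3 - (4b+2)^2 - 10(4b+2) + 12 = 256b^4 + 640b^3 + 560b^2 + 168b + 20 = 4(64b^4 + 160b^3 + 140b^2 + 42b + 5).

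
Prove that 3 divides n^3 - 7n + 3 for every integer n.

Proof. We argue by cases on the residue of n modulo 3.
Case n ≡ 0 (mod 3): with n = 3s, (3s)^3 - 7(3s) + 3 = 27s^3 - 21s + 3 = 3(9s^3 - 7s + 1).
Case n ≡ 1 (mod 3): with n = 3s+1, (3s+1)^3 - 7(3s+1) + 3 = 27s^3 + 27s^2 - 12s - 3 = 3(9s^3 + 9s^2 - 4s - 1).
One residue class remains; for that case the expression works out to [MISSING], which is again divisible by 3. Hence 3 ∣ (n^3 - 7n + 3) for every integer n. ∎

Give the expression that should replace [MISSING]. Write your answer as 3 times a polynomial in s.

3(9s^3 + 18s^2 + 5s - 1)

Only n ≡ 2 (mod 3) is unaccounted for. Put n = 3s+2:
(3s+2)^3 - 7(3s+2) + 3 expands to 27s^3 + 54s^2 + 15s - 3,
and factoring out 3 leaves 3(9s^3 + 18s^2 + 5s - 1).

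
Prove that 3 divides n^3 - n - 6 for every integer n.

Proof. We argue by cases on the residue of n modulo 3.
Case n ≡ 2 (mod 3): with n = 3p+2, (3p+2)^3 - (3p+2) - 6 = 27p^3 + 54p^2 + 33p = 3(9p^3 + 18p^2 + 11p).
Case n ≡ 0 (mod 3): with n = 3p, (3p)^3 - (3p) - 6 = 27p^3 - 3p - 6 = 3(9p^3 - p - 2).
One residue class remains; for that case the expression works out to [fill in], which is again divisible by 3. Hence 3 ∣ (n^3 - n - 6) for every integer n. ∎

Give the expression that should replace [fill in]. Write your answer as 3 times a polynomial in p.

3(9p^3 + 9p^2 + 2p - 2)

Only n ≡ 1 (mod 3) is unaccounted for. Put n = 3p+1:
(3p+1)^3 - (3p+1) - 6 expands to 27p^3 + 27p^2 + 6p - 6,
and factoring out 3 leaves 3(9p^3 + 9p^2 + 2p - 2).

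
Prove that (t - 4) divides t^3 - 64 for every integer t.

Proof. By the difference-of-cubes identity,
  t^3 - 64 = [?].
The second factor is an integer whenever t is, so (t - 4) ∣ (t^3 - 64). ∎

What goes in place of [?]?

a^3 - b^3 = (a - b)(a^2 + ab + b^2). With a = t, b = 4:
t^3 - 64 = (t - 4)(t^2 + 4t + 16).

(t - 4)(t^2 + 4t + 16)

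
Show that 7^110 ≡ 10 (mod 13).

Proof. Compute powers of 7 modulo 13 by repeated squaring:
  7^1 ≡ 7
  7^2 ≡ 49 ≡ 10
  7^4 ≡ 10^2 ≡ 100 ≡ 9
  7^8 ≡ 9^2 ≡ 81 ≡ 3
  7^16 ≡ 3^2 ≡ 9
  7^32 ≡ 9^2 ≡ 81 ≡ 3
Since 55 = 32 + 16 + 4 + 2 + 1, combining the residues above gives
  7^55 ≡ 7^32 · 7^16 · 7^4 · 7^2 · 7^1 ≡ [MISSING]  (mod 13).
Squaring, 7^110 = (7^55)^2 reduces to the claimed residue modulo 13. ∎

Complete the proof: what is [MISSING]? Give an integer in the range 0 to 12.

7^32 · 7^16 · 7^4 · 7^2 · 7^1 ≡ 3 · 9 · 9 · 10 · 7 = 17010.
17010 mod 13 = 6, so 7^55 ≡ 6 (mod 13).

6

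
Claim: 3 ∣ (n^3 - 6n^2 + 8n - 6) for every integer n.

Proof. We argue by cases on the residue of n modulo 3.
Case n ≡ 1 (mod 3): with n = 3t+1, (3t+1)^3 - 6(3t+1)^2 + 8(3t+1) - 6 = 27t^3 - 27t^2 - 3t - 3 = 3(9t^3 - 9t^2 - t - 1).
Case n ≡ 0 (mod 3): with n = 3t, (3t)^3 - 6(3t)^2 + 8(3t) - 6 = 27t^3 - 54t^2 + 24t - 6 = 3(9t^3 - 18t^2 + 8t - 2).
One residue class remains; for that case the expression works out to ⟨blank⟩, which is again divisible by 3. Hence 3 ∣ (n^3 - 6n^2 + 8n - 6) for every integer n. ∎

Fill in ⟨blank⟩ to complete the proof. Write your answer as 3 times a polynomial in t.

The residues treated are {1, 0}, so the missing case is n ≡ 2 (mod 3); write n = 3t+2.
Then (3t+2)^3 - 6(3t+2)^2 + 8(3t+2) - 6 = 27t^3 - 12t - 6 = 3(9t^3 - 4t - 2).

3(9t^3 - 4t - 2)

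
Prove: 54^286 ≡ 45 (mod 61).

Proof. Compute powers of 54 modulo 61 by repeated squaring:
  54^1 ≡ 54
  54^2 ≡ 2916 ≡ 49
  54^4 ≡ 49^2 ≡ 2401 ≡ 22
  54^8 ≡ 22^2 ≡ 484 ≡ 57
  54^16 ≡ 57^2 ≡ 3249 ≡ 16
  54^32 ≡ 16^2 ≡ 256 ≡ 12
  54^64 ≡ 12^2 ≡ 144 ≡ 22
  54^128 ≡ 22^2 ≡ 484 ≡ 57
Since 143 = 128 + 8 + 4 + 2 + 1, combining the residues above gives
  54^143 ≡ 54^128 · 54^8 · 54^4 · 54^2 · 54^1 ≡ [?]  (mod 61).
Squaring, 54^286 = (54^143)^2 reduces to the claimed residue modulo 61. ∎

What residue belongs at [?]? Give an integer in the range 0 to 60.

54^128 · 54^8 · 54^4 · 54^2 · 54^1 ≡ 57 · 57 · 22 · 49 · 54 = 189130788.
189130788 mod 61 = 44, so 54^143 ≡ 44 (mod 61).

44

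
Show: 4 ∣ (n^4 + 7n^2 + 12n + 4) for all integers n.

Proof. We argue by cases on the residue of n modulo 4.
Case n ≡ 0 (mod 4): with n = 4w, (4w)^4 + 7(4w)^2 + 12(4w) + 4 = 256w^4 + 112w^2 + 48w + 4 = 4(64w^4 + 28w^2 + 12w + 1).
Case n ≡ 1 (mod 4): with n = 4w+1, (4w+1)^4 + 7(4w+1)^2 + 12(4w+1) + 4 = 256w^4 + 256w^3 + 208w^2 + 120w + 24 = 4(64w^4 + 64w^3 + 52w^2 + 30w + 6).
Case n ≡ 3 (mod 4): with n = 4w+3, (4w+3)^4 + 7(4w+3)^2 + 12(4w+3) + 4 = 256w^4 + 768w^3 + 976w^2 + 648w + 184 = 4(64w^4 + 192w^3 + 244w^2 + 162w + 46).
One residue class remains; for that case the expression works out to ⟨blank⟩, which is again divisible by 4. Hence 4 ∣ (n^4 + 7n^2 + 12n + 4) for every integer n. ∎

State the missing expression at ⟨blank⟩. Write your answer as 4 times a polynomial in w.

4(64w^4 + 128w^3 + 124w^2 + 72w + 18)

The residues treated are {0, 1, 3}, so the missing case is n ≡ 2 (mod 4); write n = 4w+2.
Then (4w+2)^4 + 7(4w+2)^2 + 12(4w+2) + 4 = 256w^4 + 512w^3 + 496w^2 + 288w + 72 = 4(64w^4 + 128w^3 + 124w^2 + 72w + 18).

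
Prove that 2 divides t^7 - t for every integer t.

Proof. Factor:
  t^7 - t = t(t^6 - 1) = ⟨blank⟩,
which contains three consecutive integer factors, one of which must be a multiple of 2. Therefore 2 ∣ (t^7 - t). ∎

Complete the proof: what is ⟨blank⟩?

(t - 1)t(t + 1)(t^4 + t^2 + 1)

t^6 - 1 = (t^2 - 1)(t^4 + t^2 + 1), and t^2 - 1 = (t-1)(t+1).
So t(t^6 - 1) = (t - 1)t(t + 1)(t^4 + t^2 + 1).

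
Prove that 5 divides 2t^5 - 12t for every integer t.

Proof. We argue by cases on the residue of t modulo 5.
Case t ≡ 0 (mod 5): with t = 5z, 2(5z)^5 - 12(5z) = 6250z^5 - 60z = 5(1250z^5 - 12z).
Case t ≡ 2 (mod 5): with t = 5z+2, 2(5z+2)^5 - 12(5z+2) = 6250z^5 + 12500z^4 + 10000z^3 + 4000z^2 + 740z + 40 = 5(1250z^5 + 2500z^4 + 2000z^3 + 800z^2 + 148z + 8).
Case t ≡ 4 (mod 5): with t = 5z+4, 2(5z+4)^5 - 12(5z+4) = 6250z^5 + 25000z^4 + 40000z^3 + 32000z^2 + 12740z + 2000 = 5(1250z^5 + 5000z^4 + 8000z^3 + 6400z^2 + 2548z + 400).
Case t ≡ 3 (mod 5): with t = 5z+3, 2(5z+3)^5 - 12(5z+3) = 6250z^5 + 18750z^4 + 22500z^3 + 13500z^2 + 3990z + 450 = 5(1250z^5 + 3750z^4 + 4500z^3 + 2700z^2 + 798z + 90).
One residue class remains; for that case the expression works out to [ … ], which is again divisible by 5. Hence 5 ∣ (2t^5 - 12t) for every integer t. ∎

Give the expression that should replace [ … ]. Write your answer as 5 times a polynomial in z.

The residues treated are {0, 2, 4, 3}, so the missing case is t ≡ 1 (mod 5); write t = 5z+1.
Then 2(5z+1)^5 - 12(5z+1) = 6250z^5 + 6250z^4 + 2500z^3 + 500z^2 - 10z - 10 = 5(1250z^5 + 1250z^4 + 500z^3 + 100z^2 - 2z - 2).

5(1250z^5 + 1250z^4 + 500z^3 + 100z^2 - 2z - 2)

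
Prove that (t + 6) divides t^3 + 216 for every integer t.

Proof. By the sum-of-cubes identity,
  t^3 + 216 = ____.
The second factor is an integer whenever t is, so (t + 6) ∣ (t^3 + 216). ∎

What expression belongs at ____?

a^3 + b^3 = (a + b)(a^2 - ab + b^2). With a = t, b = 6:
t^3 + 216 = (t + 6)(t^2 - 6t + 36).

(t + 6)(t^2 - 6t + 36)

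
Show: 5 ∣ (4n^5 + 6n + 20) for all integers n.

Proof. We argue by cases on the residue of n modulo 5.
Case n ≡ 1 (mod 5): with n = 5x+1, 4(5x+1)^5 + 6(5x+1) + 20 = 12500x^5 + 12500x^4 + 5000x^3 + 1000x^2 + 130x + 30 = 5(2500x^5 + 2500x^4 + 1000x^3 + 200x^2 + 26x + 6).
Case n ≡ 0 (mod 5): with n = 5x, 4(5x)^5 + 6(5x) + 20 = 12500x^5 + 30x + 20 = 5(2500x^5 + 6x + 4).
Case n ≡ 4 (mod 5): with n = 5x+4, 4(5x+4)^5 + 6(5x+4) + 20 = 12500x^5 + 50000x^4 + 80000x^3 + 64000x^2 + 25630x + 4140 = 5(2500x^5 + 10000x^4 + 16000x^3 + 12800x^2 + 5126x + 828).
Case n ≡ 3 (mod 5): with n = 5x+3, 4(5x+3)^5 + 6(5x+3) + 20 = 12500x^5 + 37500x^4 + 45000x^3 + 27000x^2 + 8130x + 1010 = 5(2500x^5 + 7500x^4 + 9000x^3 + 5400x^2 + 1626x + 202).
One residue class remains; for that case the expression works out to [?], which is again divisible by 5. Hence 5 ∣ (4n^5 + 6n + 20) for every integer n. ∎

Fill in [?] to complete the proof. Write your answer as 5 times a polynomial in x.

The residues treated are {1, 0, 4, 3}, so the missing case is n ≡ 2 (mod 5); write n = 5x+2.
Then 4(5x+2)^5 + 6(5x+2) + 20 = 12500x^5 + 25000x^4 + 20000x^3 + 8000x^2 + 1630x + 160 = 5(2500x^5 + 5000x^4 + 4000x^3 + 1600x^2 + 326x + 32).

5(2500x^5 + 5000x^4 + 4000x^3 + 1600x^2 + 326x + 32)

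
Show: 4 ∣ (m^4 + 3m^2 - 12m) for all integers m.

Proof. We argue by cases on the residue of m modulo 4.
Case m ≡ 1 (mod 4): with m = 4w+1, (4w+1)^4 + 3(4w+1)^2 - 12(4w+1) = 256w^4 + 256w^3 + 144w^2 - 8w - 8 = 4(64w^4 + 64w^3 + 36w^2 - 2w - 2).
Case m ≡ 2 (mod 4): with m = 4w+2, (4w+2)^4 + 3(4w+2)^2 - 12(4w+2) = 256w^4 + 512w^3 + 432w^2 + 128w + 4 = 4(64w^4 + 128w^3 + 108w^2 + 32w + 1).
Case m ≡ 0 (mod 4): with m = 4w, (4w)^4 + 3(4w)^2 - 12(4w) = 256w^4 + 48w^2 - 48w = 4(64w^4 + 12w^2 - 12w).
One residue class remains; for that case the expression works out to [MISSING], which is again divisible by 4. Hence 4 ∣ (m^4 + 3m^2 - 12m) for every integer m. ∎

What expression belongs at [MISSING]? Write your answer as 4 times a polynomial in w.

4(64w^4 + 192w^3 + 228w^2 + 114w + 18)

Only m ≡ 3 (mod 4) is unaccounted for. Put m = 4w+3:
(4w+3)^4 + 3(4w+3)^2 - 12(4w+3) expands to 256w^4 + 768w^3 + 912w^2 + 456w + 72,
and factoring out 4 leaves 4(64w^4 + 192w^3 + 228w^2 + 114w + 18).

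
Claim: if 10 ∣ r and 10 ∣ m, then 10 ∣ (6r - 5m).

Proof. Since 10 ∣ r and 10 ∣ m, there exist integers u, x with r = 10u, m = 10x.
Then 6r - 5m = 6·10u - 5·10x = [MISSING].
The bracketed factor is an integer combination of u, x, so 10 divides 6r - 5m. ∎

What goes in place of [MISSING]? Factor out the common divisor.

Each term has a factor of 10: 6·10u - 5·10x = 10·(6u - 5x).
Since 6u - 5x is an integer, 10 ∣ (6r - 5m).

10(6u - 5x)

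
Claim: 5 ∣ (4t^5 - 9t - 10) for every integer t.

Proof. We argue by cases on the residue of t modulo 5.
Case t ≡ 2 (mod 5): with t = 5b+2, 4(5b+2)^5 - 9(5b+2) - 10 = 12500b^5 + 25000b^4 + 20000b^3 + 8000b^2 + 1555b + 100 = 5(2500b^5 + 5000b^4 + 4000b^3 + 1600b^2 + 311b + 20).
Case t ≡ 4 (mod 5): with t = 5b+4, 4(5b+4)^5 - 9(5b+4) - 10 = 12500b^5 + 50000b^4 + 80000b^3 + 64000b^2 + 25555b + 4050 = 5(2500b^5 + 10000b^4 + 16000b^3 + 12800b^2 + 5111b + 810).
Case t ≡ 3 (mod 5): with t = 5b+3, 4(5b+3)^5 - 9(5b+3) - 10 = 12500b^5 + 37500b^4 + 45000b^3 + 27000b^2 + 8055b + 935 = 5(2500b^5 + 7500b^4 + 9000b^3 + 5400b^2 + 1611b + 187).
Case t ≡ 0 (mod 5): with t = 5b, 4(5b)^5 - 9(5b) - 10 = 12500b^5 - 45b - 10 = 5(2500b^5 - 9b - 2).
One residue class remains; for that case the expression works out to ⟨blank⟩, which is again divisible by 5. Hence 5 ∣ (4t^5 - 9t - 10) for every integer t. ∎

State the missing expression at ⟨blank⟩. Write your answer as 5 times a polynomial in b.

5(2500b^5 + 2500b^4 + 1000b^3 + 200b^2 + 11b - 3)

Only t ≡ 1 (mod 5) is unaccounted for. Put t = 5b+1:
4(5b+1)^5 - 9(5b+1) - 10 expands to 12500b^5 + 12500b^4 + 5000b^3 + 1000b^2 + 55b - 15,
and factoring out 5 leaves 5(2500b^5 + 2500b^4 + 1000b^3 + 200b^2 + 11b - 3).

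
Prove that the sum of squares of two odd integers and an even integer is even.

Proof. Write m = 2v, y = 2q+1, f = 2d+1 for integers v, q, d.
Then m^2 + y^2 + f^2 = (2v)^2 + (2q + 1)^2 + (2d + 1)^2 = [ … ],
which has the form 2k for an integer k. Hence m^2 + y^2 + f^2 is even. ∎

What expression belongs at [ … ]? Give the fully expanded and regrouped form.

2(2d^2 + 2d + 2q^2 + 2q + 2v^2 + 1)

(2v)^2 + (2q + 1)^2 + (2d + 1)^2 = 4d^2 + 4d + 4q^2 + 4q + 4v^2 + 2
= 2(2d^2 + 2d + 2q^2 + 2q + 2v^2 + 1).
Since 2d^2 + 2d + 2q^2 + 2q + 2v^2 + 1 is an integer, the sum of squares is of the form 2k for an integer k.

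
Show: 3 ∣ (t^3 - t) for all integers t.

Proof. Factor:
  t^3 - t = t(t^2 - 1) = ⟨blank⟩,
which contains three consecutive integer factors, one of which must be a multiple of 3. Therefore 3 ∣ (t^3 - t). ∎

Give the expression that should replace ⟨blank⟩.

(t - 1)t(t + 1)

t(t^2 - 1) = t(t - 1)(t + 1) = (t - 1)t(t + 1).
These three factors are consecutive integers, so their product is divisible by 3.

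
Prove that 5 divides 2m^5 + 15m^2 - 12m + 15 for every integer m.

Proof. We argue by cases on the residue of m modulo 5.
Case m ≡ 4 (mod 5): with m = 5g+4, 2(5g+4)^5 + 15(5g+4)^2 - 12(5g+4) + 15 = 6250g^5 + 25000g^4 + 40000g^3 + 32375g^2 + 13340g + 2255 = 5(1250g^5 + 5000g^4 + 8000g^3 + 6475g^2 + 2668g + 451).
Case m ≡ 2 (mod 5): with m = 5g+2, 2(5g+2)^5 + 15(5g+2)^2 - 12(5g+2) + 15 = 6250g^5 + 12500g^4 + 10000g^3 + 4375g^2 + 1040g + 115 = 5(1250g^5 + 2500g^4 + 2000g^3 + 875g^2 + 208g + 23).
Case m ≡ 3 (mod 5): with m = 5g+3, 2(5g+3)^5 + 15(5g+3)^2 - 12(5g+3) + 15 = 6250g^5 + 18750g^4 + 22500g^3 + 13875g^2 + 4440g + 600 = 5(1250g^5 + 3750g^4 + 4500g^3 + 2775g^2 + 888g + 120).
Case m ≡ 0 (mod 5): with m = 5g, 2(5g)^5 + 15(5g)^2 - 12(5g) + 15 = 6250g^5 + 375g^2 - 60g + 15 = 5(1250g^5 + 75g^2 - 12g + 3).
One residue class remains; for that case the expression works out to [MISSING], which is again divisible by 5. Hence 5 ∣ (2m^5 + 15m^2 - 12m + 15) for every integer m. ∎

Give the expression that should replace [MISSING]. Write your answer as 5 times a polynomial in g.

The residues treated are {4, 2, 3, 0}, so the missing case is m ≡ 1 (mod 5); write m = 5g+1.
Then 2(5g+1)^5 + 15(5g+1)^2 - 12(5g+1) + 15 = 6250g^5 + 6250g^4 + 2500g^3 + 875g^2 + 140g + 20 = 5(1250g^5 + 1250g^4 + 500g^3 + 175g^2 + 28g + 4).

5(1250g^5 + 1250g^4 + 500g^3 + 175g^2 + 28g + 4)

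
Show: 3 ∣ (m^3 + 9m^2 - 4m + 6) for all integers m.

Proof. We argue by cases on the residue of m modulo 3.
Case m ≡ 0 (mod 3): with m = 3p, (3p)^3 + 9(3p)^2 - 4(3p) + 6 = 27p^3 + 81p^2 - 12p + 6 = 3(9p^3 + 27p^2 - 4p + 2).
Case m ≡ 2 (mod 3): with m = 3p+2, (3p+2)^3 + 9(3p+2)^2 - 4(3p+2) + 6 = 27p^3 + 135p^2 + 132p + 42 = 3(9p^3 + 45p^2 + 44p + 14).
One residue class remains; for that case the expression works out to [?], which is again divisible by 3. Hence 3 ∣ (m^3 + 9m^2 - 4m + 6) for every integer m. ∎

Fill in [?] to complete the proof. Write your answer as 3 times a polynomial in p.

3(9p^3 + 36p^2 + 17p + 4)

The residues treated are {0, 2}, so the missing case is m ≡ 1 (mod 3); write m = 3p+1.
Then (3p+1)^3 + 9(3p+1)^2 - 4(3p+1) + 6 = 27p^3 + 108p^2 + 51p + 12 = 3(9p^3 + 36p^2 + 17p + 4).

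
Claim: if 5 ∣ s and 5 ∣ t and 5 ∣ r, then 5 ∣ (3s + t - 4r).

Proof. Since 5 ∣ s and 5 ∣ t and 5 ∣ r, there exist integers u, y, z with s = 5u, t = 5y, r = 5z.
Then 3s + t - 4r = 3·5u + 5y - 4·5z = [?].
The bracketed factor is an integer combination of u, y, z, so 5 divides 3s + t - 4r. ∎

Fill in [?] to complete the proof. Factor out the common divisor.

5(3u + y - 4z)

Each term has a factor of 5: 3·5u + 5y - 4·5z = 5·(3u + y - 4z).
Since 3u + y - 4z is an integer, 5 ∣ (3s + t - 4r).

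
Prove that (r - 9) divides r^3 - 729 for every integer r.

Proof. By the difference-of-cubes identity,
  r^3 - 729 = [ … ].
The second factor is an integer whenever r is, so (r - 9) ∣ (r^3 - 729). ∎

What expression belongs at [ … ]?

Polynomial division of r^3 - 729 by r - 9 leaves remainder 0 and quotient r^2 + 9r + 81.
Hence r^3 - 729 = (r - 9)(r^2 + 9r + 81).

(r - 9)(r^2 + 9r + 81)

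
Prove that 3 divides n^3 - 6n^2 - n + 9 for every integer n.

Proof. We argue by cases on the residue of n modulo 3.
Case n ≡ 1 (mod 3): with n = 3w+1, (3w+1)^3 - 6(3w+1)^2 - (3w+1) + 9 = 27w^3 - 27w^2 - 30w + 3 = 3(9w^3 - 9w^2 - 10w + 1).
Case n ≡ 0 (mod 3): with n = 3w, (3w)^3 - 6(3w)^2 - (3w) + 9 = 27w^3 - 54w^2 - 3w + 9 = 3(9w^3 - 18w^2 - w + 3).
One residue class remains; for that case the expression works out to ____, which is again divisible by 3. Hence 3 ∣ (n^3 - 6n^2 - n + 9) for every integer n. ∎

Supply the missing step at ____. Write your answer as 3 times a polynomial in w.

Only n ≡ 2 (mod 3) is unaccounted for. Put n = 3w+2:
(3w+2)^3 - 6(3w+2)^2 - (3w+2) + 9 expands to 27w^3 - 39w - 9,
and factoring out 3 leaves 3(9w^3 - 13w - 3).

3(9w^3 - 13w - 3)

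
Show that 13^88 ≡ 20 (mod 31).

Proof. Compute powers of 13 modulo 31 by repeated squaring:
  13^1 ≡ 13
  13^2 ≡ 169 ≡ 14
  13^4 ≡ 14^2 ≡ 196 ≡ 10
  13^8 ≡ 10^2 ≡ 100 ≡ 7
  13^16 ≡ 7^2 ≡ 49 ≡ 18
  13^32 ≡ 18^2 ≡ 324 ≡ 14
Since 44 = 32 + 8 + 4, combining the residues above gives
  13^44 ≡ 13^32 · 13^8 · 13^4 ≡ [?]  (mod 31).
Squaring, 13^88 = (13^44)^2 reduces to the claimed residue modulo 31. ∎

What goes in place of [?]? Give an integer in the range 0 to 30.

19

13^32 · 13^8 · 13^4 ≡ 14 · 7 · 10 = 980.
980 mod 31 = 19, so 13^44 ≡ 19 (mod 31).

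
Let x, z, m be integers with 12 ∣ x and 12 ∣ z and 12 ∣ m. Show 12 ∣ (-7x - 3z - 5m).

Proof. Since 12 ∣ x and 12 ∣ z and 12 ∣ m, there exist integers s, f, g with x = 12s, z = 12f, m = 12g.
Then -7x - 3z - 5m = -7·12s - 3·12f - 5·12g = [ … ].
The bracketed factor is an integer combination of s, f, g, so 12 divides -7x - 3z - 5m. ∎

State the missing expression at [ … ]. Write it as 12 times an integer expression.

Each term has a factor of 12: -7·12s - 3·12f - 5·12g = 12·(-3f - 5g - 7s).
Since -3f - 5g - 7s is an integer, 12 ∣ (-7x - 3z - 5m).

12(-3f - 5g - 7s)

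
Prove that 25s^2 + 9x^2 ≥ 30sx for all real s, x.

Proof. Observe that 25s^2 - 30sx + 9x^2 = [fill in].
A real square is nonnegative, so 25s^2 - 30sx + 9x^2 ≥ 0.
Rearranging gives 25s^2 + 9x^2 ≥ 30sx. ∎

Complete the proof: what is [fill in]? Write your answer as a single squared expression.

(5s - 3x)^2

The leading and trailing coefficients are 5^2 and 3^2, and 30 = 2·5·3, so the trinomial is (5s - 3x)^2.
Hence 25s^2 - 30sx + 9x^2 ≥ 0.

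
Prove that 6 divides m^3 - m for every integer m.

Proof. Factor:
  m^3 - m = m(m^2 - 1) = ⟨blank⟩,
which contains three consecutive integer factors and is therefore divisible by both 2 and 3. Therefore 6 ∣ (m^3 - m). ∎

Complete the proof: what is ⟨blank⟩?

(m - 1)m(m + 1)

m(m^2 - 1) = m(m - 1)(m + 1) = (m - 1)m(m + 1).
These three factors are consecutive integers, so their product is divisible by 6.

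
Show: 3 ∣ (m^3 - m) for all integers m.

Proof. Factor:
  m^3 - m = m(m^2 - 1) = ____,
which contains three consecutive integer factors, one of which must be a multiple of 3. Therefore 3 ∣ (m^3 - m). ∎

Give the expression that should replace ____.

m(m^2 - 1) = m(m - 1)(m + 1) = (m - 1)m(m + 1).
These three factors are consecutive integers, so their product is divisible by 3.

(m - 1)m(m + 1)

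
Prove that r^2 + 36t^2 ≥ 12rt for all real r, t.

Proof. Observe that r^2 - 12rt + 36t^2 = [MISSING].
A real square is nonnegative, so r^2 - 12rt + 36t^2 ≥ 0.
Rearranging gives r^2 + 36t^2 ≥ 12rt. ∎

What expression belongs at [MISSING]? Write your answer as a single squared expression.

(r - 6t)^2

The leading and trailing coefficients are 1^2 and 6^2, and 12 = 2·1·6, so the trinomial is (r - 6t)^2.
Hence r^2 - 12rt + 36t^2 ≥ 0.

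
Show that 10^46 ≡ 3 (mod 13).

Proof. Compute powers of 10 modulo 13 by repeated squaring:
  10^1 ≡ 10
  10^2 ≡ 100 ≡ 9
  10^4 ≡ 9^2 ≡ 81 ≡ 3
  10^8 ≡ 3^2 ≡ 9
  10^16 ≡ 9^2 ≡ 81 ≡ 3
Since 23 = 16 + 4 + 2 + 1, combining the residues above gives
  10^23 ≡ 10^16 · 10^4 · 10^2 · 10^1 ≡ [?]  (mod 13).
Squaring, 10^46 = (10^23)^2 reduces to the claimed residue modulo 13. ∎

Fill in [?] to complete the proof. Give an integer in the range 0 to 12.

4

10^16 · 10^4 · 10^2 · 10^1 ≡ 3 · 3 · 9 · 10 = 810.
810 mod 13 = 4, so 10^23 ≡ 4 (mod 13).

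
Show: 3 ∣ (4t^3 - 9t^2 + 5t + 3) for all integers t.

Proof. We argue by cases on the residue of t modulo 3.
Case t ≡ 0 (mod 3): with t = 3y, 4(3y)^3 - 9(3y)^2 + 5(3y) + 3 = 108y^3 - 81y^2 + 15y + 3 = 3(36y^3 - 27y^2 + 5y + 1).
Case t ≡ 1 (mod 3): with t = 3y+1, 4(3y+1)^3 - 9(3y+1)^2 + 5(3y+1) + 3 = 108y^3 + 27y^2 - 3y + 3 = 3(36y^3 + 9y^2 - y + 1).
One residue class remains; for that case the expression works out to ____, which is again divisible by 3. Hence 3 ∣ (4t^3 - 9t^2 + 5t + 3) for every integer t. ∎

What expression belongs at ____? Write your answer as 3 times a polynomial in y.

3(36y^3 + 45y^2 + 17y + 3)

The residues treated are {0, 1}, so the missing case is t ≡ 2 (mod 3); write t = 3y+2.
Then 4(3y+2)^3 - 9(3y+2)^2 + 5(3y+2) + 3 = 108y^3 + 135y^2 + 51y + 9 = 3(36y^3 + 45y^2 + 17y + 3).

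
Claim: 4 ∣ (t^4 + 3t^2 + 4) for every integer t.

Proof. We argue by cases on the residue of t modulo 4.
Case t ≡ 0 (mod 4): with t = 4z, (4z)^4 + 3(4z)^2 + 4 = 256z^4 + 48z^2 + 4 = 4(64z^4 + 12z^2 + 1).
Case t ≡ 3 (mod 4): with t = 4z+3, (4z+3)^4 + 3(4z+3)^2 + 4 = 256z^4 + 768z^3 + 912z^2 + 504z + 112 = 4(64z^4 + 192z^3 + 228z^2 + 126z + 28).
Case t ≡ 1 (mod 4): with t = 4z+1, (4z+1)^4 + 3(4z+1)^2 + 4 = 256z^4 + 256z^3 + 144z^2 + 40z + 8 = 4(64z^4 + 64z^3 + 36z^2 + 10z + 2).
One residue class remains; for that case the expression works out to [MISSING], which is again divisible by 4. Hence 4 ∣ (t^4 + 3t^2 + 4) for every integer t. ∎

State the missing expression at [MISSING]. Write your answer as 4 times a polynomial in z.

4(64z^4 + 128z^3 + 108z^2 + 44z + 8)

Only t ≡ 2 (mod 4) is unaccounted for. Put t = 4z+2:
(4z+2)^4 + 3(4z+2)^2 + 4 expands to 256z^4 + 512z^3 + 432z^2 + 176z + 32,
and factoring out 4 leaves 4(64z^4 + 128z^3 + 108z^2 + 44z + 8).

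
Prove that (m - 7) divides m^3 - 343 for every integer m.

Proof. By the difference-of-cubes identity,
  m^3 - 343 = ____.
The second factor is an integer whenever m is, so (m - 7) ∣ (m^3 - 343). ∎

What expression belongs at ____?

(m - 7)(m^2 + 7m + 49)

a^3 - b^3 = (a - b)(a^2 + ab + b^2). With a = m, b = 7:
m^3 - 343 = (m - 7)(m^2 + 7m + 49).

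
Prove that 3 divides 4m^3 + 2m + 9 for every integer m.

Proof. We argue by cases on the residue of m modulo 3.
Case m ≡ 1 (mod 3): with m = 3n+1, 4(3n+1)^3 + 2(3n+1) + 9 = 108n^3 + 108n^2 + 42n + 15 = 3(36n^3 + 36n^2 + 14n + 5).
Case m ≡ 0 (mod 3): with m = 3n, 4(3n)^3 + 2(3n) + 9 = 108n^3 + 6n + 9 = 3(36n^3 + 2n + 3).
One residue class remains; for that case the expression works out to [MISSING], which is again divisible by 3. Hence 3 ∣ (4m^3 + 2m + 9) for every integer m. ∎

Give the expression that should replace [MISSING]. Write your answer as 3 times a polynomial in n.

Only m ≡ 2 (mod 3) is unaccounted for. Put m = 3n+2:
4(3n+2)^3 + 2(3n+2) + 9 expands to 108n^3 + 216n^2 + 150n + 45,
and factoring out 3 leaves 3(36n^3 + 72n^2 + 50n + 15).

3(36n^3 + 72n^2 + 50n + 15)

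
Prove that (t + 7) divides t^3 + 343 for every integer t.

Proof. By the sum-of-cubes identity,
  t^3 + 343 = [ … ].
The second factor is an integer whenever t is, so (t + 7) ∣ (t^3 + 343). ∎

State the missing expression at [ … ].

(t + 7)(t^2 - 7t + 49)

a^3 + b^3 = (a + b)(a^2 - ab + b^2). With a = t, b = 7:
t^3 + 343 = (t + 7)(t^2 - 7t + 49).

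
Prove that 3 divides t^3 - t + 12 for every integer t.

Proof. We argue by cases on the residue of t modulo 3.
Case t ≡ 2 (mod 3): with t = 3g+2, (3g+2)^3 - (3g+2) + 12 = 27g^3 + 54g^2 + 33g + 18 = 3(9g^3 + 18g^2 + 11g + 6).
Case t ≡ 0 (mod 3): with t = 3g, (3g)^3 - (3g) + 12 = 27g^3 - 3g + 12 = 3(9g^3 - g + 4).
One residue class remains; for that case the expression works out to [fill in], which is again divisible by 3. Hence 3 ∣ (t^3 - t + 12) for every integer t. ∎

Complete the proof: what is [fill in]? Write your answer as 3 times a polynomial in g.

The residues treated are {2, 0}, so the missing case is t ≡ 1 (mod 3); write t = 3g+1.
Then (3g+1)^3 - (3g+1) + 12 = 27g^3 + 27g^2 + 6g + 12 = 3(9g^3 + 9g^2 + 2g + 4).

3(9g^3 + 9g^2 + 2g + 4)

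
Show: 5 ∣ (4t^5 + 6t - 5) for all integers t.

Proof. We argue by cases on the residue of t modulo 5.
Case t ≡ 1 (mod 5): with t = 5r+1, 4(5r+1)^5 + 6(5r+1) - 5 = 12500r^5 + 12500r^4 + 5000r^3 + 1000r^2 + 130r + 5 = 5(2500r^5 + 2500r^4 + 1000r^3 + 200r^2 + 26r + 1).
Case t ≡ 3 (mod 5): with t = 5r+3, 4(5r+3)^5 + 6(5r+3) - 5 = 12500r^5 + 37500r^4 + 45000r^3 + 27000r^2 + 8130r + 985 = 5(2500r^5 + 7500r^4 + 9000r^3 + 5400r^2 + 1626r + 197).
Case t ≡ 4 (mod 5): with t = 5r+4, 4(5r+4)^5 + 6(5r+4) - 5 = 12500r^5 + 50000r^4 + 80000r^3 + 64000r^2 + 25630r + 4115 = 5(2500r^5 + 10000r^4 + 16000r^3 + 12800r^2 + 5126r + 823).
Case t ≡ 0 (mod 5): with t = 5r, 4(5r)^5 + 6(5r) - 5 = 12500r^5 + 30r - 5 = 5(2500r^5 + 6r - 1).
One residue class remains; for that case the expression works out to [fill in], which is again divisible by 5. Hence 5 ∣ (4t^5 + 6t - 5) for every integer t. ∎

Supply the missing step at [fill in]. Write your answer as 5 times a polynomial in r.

5(2500r^5 + 5000r^4 + 4000r^3 + 1600r^2 + 326r + 27)

The residues treated are {1, 3, 4, 0}, so the missing case is t ≡ 2 (mod 5); write t = 5r+2.
Then 4(5r+2)^5 + 6(5r+2) - 5 = 12500r^5 + 25000r^4 + 20000r^3 + 8000r^2 + 1630r + 135 = 5(2500r^5 + 5000r^4 + 4000r^3 + 1600r^2 + 326r + 27).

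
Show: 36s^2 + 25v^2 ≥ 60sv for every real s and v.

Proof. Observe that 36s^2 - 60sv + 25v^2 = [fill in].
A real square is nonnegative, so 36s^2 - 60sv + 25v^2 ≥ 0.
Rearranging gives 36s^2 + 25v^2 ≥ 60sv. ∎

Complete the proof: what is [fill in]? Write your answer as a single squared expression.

(6s - 5v)^2

36s^2 - 60sv + 25v^2 is a perfect-square trinomial: the outer terms are (6s)^2 and (5v)^2, and the cross term is -2·6s·5v.
So 36s^2 - 60sv + 25v^2 = (6s - 5v)^2 ≥ 0.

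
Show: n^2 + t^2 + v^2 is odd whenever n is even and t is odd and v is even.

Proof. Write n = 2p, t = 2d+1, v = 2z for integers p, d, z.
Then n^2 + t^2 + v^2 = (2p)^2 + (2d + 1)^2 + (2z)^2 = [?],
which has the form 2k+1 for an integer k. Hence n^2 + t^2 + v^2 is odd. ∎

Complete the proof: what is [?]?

Expanding: (2p)^2 + (2d + 1)^2 + (2z)^2 = 4d^2 + 4d + 4p^2 + 4z^2 + 1.
Every term except the constant is even, so this is 2(2d^2 + 2d + 2p^2 + 2z^2) + 1,
and 2d^2 + 2d + 2p^2 + 2z^2 ∈ ℤ gives the required form.

2(2d^2 + 2d + 2p^2 + 2z^2) + 1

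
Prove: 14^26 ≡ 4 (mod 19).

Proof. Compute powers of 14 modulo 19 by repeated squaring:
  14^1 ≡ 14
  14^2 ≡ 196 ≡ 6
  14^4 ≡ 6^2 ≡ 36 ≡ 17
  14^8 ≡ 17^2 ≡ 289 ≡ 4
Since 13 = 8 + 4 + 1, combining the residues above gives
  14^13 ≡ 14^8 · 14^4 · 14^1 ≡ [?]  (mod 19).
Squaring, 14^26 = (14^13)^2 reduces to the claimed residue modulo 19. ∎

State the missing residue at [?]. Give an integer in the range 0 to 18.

2

Multiply the listed residues: 4 · 17 · 14 = 68 → 952.
Reducing modulo 19: 952 = 50·19 + 2, so 14^13 ≡ 2.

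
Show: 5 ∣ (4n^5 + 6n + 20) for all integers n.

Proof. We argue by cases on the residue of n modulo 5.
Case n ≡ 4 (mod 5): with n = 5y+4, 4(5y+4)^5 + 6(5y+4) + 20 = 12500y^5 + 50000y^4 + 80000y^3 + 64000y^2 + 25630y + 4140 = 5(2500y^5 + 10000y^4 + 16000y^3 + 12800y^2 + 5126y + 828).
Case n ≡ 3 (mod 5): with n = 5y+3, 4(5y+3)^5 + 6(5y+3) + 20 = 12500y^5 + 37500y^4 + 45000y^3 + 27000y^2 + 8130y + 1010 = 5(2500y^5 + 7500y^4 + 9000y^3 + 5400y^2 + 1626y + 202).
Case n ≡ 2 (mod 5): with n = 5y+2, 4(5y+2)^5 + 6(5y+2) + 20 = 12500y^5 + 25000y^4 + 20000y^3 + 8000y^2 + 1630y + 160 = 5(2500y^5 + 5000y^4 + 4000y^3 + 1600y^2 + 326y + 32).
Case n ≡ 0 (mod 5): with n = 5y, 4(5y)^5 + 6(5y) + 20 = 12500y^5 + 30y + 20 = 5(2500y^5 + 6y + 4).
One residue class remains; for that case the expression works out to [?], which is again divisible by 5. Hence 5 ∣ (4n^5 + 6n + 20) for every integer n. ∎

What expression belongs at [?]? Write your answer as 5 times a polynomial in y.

The residues treated are {4, 3, 2, 0}, so the missing case is n ≡ 1 (mod 5); write n = 5y+1.
Then 4(5y+1)^5 + 6(5y+1) + 20 = 12500y^5 + 12500y^4 + 5000y^3 + 1000y^2 + 130y + 30 = 5(2500y^5 + 2500y^4 + 1000y^3 + 200y^2 + 26y + 6).

5(2500y^5 + 2500y^4 + 1000y^3 + 200y^2 + 26y + 6)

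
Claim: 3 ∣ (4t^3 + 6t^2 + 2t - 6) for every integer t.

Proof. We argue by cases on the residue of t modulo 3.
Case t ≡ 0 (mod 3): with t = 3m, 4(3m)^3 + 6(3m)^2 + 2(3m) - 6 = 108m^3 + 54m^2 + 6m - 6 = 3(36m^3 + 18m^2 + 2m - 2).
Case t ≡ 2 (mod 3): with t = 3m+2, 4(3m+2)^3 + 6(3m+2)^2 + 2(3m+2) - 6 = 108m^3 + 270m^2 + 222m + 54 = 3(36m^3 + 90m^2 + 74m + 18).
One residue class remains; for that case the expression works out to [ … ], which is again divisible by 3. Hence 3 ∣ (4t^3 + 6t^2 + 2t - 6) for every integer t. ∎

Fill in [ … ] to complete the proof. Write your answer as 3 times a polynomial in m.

3(36m^3 + 54m^2 + 26m + 2)

Only t ≡ 1 (mod 3) is unaccounted for. Put t = 3m+1:
4(3m+1)^3 + 6(3m+1)^2 + 2(3m+1) - 6 expands to 108m^3 + 162m^2 + 78m + 6,
and factoring out 3 leaves 3(36m^3 + 54m^2 + 26m + 2).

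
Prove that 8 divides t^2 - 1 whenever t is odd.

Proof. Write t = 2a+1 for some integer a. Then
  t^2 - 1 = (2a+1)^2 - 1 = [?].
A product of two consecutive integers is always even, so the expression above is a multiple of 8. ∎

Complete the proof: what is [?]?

(2a+1)^2 - 1 = 4a^2 + 4a + 1 - 1 = 4a^2 + 4a = 4a(a+1).
Since a and a+1 are consecutive, a(a+1) is even, and 4·(even) is a multiple of 8.

4a(a + 1)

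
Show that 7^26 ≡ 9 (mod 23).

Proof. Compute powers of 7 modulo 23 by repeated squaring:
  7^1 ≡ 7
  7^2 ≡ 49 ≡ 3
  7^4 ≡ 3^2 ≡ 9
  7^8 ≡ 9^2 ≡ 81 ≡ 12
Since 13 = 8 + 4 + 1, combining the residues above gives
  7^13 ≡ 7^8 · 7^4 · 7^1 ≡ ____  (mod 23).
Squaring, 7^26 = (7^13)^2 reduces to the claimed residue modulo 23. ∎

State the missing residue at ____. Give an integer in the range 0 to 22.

20

Multiply the listed residues: 12 · 9 · 7 = 108 → 756.
Reducing modulo 23: 756 = 32·23 + 20, so 7^13 ≡ 20.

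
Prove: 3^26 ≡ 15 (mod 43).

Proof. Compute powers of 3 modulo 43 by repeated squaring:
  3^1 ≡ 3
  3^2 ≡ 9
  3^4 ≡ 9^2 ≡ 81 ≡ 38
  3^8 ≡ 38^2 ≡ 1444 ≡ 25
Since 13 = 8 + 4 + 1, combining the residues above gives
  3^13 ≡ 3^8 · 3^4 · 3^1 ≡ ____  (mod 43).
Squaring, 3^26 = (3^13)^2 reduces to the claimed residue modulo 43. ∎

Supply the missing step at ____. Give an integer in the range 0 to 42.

3^8 · 3^4 · 3^1 ≡ 25 · 38 · 3 = 2850.
2850 mod 43 = 12, so 3^13 ≡ 12 (mod 43).

12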